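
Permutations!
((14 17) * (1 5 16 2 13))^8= (17)(1 2 5 13 16)= [0, 2, 5, 3, 4, 13, 6, 7, 8, 9, 10, 11, 12, 16, 14, 15, 1, 17]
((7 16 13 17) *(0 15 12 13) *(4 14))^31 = (0 13 16 12 7 15 17)(4 14) = [13, 1, 2, 3, 14, 5, 6, 15, 8, 9, 10, 11, 7, 16, 4, 17, 12, 0]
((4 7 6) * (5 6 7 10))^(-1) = (4 6 5 10) = [0, 1, 2, 3, 6, 10, 5, 7, 8, 9, 4]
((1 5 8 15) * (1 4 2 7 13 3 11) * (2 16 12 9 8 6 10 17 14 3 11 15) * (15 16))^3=(1 10 3 9 7)(2 11 6 14 12)(4 15)(5 17 16 8 13)=[0, 10, 11, 9, 15, 17, 14, 1, 13, 7, 3, 6, 2, 5, 12, 4, 8, 16]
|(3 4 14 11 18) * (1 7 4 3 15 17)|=8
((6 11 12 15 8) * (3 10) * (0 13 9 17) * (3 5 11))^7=(0 17 9 13)(3 6 8 15 12 11 5 10)=[17, 1, 2, 6, 4, 10, 8, 7, 15, 13, 3, 5, 11, 0, 14, 12, 16, 9]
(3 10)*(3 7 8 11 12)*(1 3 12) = (12)(1 3 10 7 8 11) = [0, 3, 2, 10, 4, 5, 6, 8, 11, 9, 7, 1, 12]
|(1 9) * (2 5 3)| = |(1 9)(2 5 3)| = 6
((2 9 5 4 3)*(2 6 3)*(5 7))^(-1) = (2 4 5 7 9)(3 6) = [0, 1, 4, 6, 5, 7, 3, 9, 8, 2]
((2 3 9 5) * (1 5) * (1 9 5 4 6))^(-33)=[0, 1, 2, 3, 4, 5, 6, 7, 8, 9]=(9)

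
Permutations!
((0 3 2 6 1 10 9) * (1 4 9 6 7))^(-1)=(0 9 4 6 10 1 7 2 3)=[9, 7, 3, 0, 6, 5, 10, 2, 8, 4, 1]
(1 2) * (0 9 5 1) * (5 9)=[5, 2, 0, 3, 4, 1, 6, 7, 8, 9]=(9)(0 5 1 2)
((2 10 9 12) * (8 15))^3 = [0, 1, 12, 3, 4, 5, 6, 7, 15, 10, 2, 11, 9, 13, 14, 8] = (2 12 9 10)(8 15)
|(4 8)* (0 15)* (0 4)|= |(0 15 4 8)|= 4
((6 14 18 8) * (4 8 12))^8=(4 6 18)(8 14 12)=[0, 1, 2, 3, 6, 5, 18, 7, 14, 9, 10, 11, 8, 13, 12, 15, 16, 17, 4]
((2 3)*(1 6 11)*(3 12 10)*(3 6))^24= (1 12 11 2 6 3 10)= [0, 12, 6, 10, 4, 5, 3, 7, 8, 9, 1, 2, 11]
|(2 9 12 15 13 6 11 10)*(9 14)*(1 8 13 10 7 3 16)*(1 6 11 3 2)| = |(1 8 13 11 7 2 14 9 12 15 10)(3 16 6)| = 33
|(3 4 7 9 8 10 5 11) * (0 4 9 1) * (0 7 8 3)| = |(0 4 8 10 5 11)(1 7)(3 9)| = 6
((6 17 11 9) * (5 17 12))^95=(5 12 6 9 11 17)=[0, 1, 2, 3, 4, 12, 9, 7, 8, 11, 10, 17, 6, 13, 14, 15, 16, 5]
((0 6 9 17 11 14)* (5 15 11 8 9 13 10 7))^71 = (0 14 11 15 5 7 10 13 6)(8 17 9) = [14, 1, 2, 3, 4, 7, 0, 10, 17, 8, 13, 15, 12, 6, 11, 5, 16, 9]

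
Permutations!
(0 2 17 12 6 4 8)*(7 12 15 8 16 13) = [2, 1, 17, 3, 16, 5, 4, 12, 0, 9, 10, 11, 6, 7, 14, 8, 13, 15] = (0 2 17 15 8)(4 16 13 7 12 6)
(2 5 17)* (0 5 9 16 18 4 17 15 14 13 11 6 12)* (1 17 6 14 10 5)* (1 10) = (0 10 5 15 1 17 2 9 16 18 4 6 12)(11 14 13) = [10, 17, 9, 3, 6, 15, 12, 7, 8, 16, 5, 14, 0, 11, 13, 1, 18, 2, 4]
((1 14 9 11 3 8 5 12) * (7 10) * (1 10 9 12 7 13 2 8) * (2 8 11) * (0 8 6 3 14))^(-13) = (0 8 5 7 9 2 11 14 12 10 13 6 3 1) = [8, 0, 11, 1, 4, 7, 3, 9, 5, 2, 13, 14, 10, 6, 12]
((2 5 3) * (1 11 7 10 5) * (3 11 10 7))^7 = (1 10 5 11 3 2) = [0, 10, 1, 2, 4, 11, 6, 7, 8, 9, 5, 3]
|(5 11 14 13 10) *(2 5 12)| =|(2 5 11 14 13 10 12)| =7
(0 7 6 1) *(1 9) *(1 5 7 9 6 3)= [9, 0, 2, 1, 4, 7, 6, 3, 8, 5]= (0 9 5 7 3 1)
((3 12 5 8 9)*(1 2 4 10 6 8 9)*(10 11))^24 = [0, 11, 10, 3, 6, 5, 2, 7, 4, 9, 1, 8, 12] = (12)(1 11 8 4 6 2 10)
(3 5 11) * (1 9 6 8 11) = (1 9 6 8 11 3 5) = [0, 9, 2, 5, 4, 1, 8, 7, 11, 6, 10, 3]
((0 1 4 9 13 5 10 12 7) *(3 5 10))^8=[0, 1, 2, 3, 4, 5, 6, 7, 8, 9, 10, 11, 12, 13]=(13)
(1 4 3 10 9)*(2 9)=(1 4 3 10 2 9)=[0, 4, 9, 10, 3, 5, 6, 7, 8, 1, 2]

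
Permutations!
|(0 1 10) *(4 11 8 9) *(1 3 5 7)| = |(0 3 5 7 1 10)(4 11 8 9)| = 12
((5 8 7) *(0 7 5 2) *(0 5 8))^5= [7, 1, 5, 3, 4, 0, 6, 2, 8]= (8)(0 7 2 5)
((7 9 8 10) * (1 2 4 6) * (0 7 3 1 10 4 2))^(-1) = (0 1 3 10 6 4 8 9 7) = [1, 3, 2, 10, 8, 5, 4, 0, 9, 7, 6]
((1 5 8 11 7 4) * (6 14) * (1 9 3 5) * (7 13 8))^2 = (14)(3 7 9 5 4)(8 13 11) = [0, 1, 2, 7, 3, 4, 6, 9, 13, 5, 10, 8, 12, 11, 14]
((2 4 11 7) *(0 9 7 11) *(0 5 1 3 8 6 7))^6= (11)(1 4 7 8)(2 6 3 5)= [0, 4, 6, 5, 7, 2, 3, 8, 1, 9, 10, 11]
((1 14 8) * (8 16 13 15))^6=(16)=[0, 1, 2, 3, 4, 5, 6, 7, 8, 9, 10, 11, 12, 13, 14, 15, 16]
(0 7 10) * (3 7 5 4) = (0 5 4 3 7 10) = [5, 1, 2, 7, 3, 4, 6, 10, 8, 9, 0]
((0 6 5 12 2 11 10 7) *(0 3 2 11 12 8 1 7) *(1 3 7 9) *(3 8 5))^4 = [12, 1, 0, 10, 4, 5, 11, 7, 8, 9, 2, 3, 6] = (0 12 6 11 3 10 2)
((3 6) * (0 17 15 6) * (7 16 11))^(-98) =(0 15 3 17 6)(7 16 11) =[15, 1, 2, 17, 4, 5, 0, 16, 8, 9, 10, 7, 12, 13, 14, 3, 11, 6]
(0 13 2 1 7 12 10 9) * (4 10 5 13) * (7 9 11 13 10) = (0 4 7 12 5 10 11 13 2 1 9) = [4, 9, 1, 3, 7, 10, 6, 12, 8, 0, 11, 13, 5, 2]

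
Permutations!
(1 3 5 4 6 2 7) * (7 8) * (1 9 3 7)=(1 7 9 3 5 4 6 2 8)=[0, 7, 8, 5, 6, 4, 2, 9, 1, 3]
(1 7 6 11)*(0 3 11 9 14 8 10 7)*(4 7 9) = (0 3 11 1)(4 7 6)(8 10 9 14) = [3, 0, 2, 11, 7, 5, 4, 6, 10, 14, 9, 1, 12, 13, 8]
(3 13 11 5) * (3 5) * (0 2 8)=(0 2 8)(3 13 11)=[2, 1, 8, 13, 4, 5, 6, 7, 0, 9, 10, 3, 12, 11]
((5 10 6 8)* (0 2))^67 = (0 2)(5 8 6 10) = [2, 1, 0, 3, 4, 8, 10, 7, 6, 9, 5]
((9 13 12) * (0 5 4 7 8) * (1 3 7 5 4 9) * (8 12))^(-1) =[8, 12, 2, 1, 0, 4, 6, 3, 13, 5, 10, 11, 7, 9] =(0 8 13 9 5 4)(1 12 7 3)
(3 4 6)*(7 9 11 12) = (3 4 6)(7 9 11 12) = [0, 1, 2, 4, 6, 5, 3, 9, 8, 11, 10, 12, 7]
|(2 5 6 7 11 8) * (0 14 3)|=|(0 14 3)(2 5 6 7 11 8)|=6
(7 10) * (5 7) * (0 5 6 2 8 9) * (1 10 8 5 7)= (0 7 8 9)(1 10 6 2 5)= [7, 10, 5, 3, 4, 1, 2, 8, 9, 0, 6]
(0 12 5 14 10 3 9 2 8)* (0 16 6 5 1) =[12, 0, 8, 9, 4, 14, 5, 7, 16, 2, 3, 11, 1, 13, 10, 15, 6] =(0 12 1)(2 8 16 6 5 14 10 3 9)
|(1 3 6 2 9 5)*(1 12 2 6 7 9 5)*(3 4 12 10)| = 9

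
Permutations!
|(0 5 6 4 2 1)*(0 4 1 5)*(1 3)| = 6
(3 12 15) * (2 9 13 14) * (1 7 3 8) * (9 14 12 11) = (1 7 3 11 9 13 12 15 8)(2 14) = [0, 7, 14, 11, 4, 5, 6, 3, 1, 13, 10, 9, 15, 12, 2, 8]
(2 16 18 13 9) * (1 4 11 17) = (1 4 11 17)(2 16 18 13 9) = [0, 4, 16, 3, 11, 5, 6, 7, 8, 2, 10, 17, 12, 9, 14, 15, 18, 1, 13]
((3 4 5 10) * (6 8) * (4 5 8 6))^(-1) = (3 10 5)(4 8) = [0, 1, 2, 10, 8, 3, 6, 7, 4, 9, 5]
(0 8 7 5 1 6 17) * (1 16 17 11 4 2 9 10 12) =(0 8 7 5 16 17)(1 6 11 4 2 9 10 12) =[8, 6, 9, 3, 2, 16, 11, 5, 7, 10, 12, 4, 1, 13, 14, 15, 17, 0]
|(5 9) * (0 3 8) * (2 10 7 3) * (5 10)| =|(0 2 5 9 10 7 3 8)| =8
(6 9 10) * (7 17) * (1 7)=[0, 7, 2, 3, 4, 5, 9, 17, 8, 10, 6, 11, 12, 13, 14, 15, 16, 1]=(1 7 17)(6 9 10)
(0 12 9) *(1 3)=[12, 3, 2, 1, 4, 5, 6, 7, 8, 0, 10, 11, 9]=(0 12 9)(1 3)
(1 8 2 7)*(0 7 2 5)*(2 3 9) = [7, 8, 3, 9, 4, 0, 6, 1, 5, 2] = (0 7 1 8 5)(2 3 9)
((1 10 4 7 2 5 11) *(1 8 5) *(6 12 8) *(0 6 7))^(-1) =(0 4 10 1 2 7 11 5 8 12 6) =[4, 2, 7, 3, 10, 8, 0, 11, 12, 9, 1, 5, 6]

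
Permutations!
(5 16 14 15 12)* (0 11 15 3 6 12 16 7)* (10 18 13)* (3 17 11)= [3, 1, 2, 6, 4, 7, 12, 0, 8, 9, 18, 15, 5, 10, 17, 16, 14, 11, 13]= (0 3 6 12 5 7)(10 18 13)(11 15 16 14 17)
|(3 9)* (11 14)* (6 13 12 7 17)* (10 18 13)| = |(3 9)(6 10 18 13 12 7 17)(11 14)| = 14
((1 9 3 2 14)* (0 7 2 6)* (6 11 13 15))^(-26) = [11, 0, 15, 2, 4, 5, 3, 13, 8, 7, 10, 14, 12, 1, 6, 9] = (0 11 14 6 3 2 15 9 7 13 1)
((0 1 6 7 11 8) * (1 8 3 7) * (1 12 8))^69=(0 8 12 6 1)=[8, 0, 2, 3, 4, 5, 1, 7, 12, 9, 10, 11, 6]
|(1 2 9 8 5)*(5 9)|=6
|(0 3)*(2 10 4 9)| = 4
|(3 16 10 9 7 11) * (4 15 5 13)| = |(3 16 10 9 7 11)(4 15 5 13)| = 12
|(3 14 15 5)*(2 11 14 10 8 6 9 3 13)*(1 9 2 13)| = 11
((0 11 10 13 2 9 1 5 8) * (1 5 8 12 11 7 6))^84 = (13)(0 8 1 6 7) = [8, 6, 2, 3, 4, 5, 7, 0, 1, 9, 10, 11, 12, 13]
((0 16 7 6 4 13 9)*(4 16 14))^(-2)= (0 13 14 9 4)(6 16 7)= [13, 1, 2, 3, 0, 5, 16, 6, 8, 4, 10, 11, 12, 14, 9, 15, 7]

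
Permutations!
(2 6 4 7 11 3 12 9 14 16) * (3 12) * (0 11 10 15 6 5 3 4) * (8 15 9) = [11, 1, 5, 4, 7, 3, 0, 10, 15, 14, 9, 12, 8, 13, 16, 6, 2] = (0 11 12 8 15 6)(2 5 3 4 7 10 9 14 16)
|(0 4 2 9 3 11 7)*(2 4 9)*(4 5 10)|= |(0 9 3 11 7)(4 5 10)|= 15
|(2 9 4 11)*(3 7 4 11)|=3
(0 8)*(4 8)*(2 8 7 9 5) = (0 4 7 9 5 2 8) = [4, 1, 8, 3, 7, 2, 6, 9, 0, 5]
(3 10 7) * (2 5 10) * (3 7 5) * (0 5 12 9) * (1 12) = (0 5 10 1 12 9)(2 3) = [5, 12, 3, 2, 4, 10, 6, 7, 8, 0, 1, 11, 9]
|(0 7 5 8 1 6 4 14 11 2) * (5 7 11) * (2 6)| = 9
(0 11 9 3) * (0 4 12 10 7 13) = (0 11 9 3 4 12 10 7 13) = [11, 1, 2, 4, 12, 5, 6, 13, 8, 3, 7, 9, 10, 0]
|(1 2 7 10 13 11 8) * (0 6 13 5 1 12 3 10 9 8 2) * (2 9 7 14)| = |(0 6 13 11 9 8 12 3 10 5 1)(2 14)| = 22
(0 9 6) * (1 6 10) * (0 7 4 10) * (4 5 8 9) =(0 4 10 1 6 7 5 8 9) =[4, 6, 2, 3, 10, 8, 7, 5, 9, 0, 1]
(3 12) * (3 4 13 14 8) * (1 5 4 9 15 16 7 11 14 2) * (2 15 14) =(1 5 4 13 15 16 7 11 2)(3 12 9 14 8) =[0, 5, 1, 12, 13, 4, 6, 11, 3, 14, 10, 2, 9, 15, 8, 16, 7]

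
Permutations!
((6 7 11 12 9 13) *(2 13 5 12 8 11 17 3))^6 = (17) = [0, 1, 2, 3, 4, 5, 6, 7, 8, 9, 10, 11, 12, 13, 14, 15, 16, 17]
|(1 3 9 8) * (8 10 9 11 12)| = |(1 3 11 12 8)(9 10)| = 10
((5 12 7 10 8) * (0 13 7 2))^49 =(0 13 7 10 8 5 12 2) =[13, 1, 0, 3, 4, 12, 6, 10, 5, 9, 8, 11, 2, 7]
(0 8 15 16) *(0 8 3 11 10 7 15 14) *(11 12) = (0 3 12 11 10 7 15 16 8 14) = [3, 1, 2, 12, 4, 5, 6, 15, 14, 9, 7, 10, 11, 13, 0, 16, 8]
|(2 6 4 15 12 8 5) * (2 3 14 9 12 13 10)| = |(2 6 4 15 13 10)(3 14 9 12 8 5)| = 6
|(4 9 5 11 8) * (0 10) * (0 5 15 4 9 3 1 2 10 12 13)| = 30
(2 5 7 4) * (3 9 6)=(2 5 7 4)(3 9 6)=[0, 1, 5, 9, 2, 7, 3, 4, 8, 6]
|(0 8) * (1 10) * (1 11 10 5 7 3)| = 4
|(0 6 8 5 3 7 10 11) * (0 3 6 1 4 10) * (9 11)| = |(0 1 4 10 9 11 3 7)(5 6 8)| = 24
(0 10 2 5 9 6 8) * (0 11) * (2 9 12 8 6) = [10, 1, 5, 3, 4, 12, 6, 7, 11, 2, 9, 0, 8] = (0 10 9 2 5 12 8 11)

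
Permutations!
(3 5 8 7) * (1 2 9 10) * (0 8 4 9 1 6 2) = (0 8 7 3 5 4 9 10 6 2 1) = [8, 0, 1, 5, 9, 4, 2, 3, 7, 10, 6]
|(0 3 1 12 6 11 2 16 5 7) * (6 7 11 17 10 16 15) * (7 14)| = 24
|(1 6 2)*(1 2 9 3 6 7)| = 6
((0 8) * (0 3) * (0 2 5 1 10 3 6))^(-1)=[6, 5, 3, 10, 4, 2, 8, 7, 0, 9, 1]=(0 6 8)(1 5 2 3 10)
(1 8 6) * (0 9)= [9, 8, 2, 3, 4, 5, 1, 7, 6, 0]= (0 9)(1 8 6)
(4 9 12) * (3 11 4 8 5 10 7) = [0, 1, 2, 11, 9, 10, 6, 3, 5, 12, 7, 4, 8] = (3 11 4 9 12 8 5 10 7)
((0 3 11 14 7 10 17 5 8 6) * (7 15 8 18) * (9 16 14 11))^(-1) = [6, 1, 2, 0, 4, 17, 8, 18, 15, 3, 7, 11, 12, 13, 16, 14, 9, 10, 5] = (0 6 8 15 14 16 9 3)(5 17 10 7 18)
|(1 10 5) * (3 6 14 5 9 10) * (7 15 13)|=|(1 3 6 14 5)(7 15 13)(9 10)|=30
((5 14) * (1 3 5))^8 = (14) = [0, 1, 2, 3, 4, 5, 6, 7, 8, 9, 10, 11, 12, 13, 14]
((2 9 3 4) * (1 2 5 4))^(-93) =(1 3 9 2)(4 5) =[0, 3, 1, 9, 5, 4, 6, 7, 8, 2]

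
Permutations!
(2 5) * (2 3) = (2 5 3) = [0, 1, 5, 2, 4, 3]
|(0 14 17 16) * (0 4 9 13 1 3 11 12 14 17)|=|(0 17 16 4 9 13 1 3 11 12 14)|=11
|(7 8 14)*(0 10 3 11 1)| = 15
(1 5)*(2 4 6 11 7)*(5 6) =(1 6 11 7 2 4 5) =[0, 6, 4, 3, 5, 1, 11, 2, 8, 9, 10, 7]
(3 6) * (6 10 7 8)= (3 10 7 8 6)= [0, 1, 2, 10, 4, 5, 3, 8, 6, 9, 7]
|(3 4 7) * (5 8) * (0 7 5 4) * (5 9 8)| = |(0 7 3)(4 9 8)| = 3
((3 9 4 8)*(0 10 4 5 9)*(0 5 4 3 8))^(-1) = (0 4 9 5 3 10) = [4, 1, 2, 10, 9, 3, 6, 7, 8, 5, 0]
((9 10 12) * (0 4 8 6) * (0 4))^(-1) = (4 6 8)(9 12 10) = [0, 1, 2, 3, 6, 5, 8, 7, 4, 12, 9, 11, 10]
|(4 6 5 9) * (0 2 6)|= |(0 2 6 5 9 4)|= 6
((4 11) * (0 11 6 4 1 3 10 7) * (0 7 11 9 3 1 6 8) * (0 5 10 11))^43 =(0 5 4 11 9 10 8 6 3) =[5, 1, 2, 0, 11, 4, 3, 7, 6, 10, 8, 9]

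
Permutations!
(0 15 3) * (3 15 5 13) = [5, 1, 2, 0, 4, 13, 6, 7, 8, 9, 10, 11, 12, 3, 14, 15] = (15)(0 5 13 3)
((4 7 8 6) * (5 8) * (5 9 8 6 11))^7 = (11) = [0, 1, 2, 3, 4, 5, 6, 7, 8, 9, 10, 11]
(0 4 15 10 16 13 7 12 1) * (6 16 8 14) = (0 4 15 10 8 14 6 16 13 7 12 1) = [4, 0, 2, 3, 15, 5, 16, 12, 14, 9, 8, 11, 1, 7, 6, 10, 13]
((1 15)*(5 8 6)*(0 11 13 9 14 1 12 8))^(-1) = [5, 14, 2, 3, 4, 6, 8, 7, 12, 13, 10, 0, 15, 11, 9, 1] = (0 5 6 8 12 15 1 14 9 13 11)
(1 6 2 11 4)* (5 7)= (1 6 2 11 4)(5 7)= [0, 6, 11, 3, 1, 7, 2, 5, 8, 9, 10, 4]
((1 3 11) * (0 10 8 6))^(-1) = (0 6 8 10)(1 11 3) = [6, 11, 2, 1, 4, 5, 8, 7, 10, 9, 0, 3]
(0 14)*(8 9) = (0 14)(8 9) = [14, 1, 2, 3, 4, 5, 6, 7, 9, 8, 10, 11, 12, 13, 0]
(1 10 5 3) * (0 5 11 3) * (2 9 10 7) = (0 5)(1 7 2 9 10 11 3) = [5, 7, 9, 1, 4, 0, 6, 2, 8, 10, 11, 3]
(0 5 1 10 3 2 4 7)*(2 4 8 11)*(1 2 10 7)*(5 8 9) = (0 8 11 10 3 4 1 7)(2 9 5) = [8, 7, 9, 4, 1, 2, 6, 0, 11, 5, 3, 10]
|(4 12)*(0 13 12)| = 4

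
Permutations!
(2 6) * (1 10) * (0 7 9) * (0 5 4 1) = (0 7 9 5 4 1 10)(2 6) = [7, 10, 6, 3, 1, 4, 2, 9, 8, 5, 0]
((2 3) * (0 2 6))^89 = [2, 1, 3, 6, 4, 5, 0] = (0 2 3 6)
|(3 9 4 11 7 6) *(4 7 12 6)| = |(3 9 7 4 11 12 6)| = 7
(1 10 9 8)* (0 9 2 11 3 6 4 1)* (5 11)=(0 9 8)(1 10 2 5 11 3 6 4)=[9, 10, 5, 6, 1, 11, 4, 7, 0, 8, 2, 3]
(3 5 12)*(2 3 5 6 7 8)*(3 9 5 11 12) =(2 9 5 3 6 7 8)(11 12) =[0, 1, 9, 6, 4, 3, 7, 8, 2, 5, 10, 12, 11]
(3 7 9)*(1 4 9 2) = [0, 4, 1, 7, 9, 5, 6, 2, 8, 3] = (1 4 9 3 7 2)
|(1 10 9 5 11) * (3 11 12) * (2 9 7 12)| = |(1 10 7 12 3 11)(2 9 5)| = 6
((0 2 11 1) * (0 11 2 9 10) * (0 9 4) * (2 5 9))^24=(11)=[0, 1, 2, 3, 4, 5, 6, 7, 8, 9, 10, 11]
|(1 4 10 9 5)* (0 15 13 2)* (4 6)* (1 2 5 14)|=|(0 15 13 5 2)(1 6 4 10 9 14)|=30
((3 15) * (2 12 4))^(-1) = (2 4 12)(3 15) = [0, 1, 4, 15, 12, 5, 6, 7, 8, 9, 10, 11, 2, 13, 14, 3]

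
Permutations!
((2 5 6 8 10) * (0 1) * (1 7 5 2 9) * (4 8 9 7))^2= (0 8 7 6 1 4 10 5 9)= [8, 4, 2, 3, 10, 9, 1, 6, 7, 0, 5]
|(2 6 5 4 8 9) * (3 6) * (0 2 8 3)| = 4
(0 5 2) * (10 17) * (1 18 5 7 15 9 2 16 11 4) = [7, 18, 0, 3, 1, 16, 6, 15, 8, 2, 17, 4, 12, 13, 14, 9, 11, 10, 5] = (0 7 15 9 2)(1 18 5 16 11 4)(10 17)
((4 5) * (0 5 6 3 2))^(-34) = [4, 1, 5, 0, 3, 6, 2] = (0 4 3)(2 5 6)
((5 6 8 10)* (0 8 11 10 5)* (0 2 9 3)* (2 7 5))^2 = (0 2 3 8 9)(5 11 7 6 10) = [2, 1, 3, 8, 4, 11, 10, 6, 9, 0, 5, 7]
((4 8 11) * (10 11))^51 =(4 11 10 8) =[0, 1, 2, 3, 11, 5, 6, 7, 4, 9, 8, 10]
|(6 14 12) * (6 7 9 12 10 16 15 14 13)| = 12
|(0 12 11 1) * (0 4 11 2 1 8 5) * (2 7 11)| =|(0 12 7 11 8 5)(1 4 2)| =6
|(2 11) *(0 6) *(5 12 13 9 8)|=10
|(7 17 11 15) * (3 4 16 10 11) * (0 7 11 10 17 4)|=|(0 7 4 16 17 3)(11 15)|=6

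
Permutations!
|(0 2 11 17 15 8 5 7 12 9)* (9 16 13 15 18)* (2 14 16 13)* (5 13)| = |(0 14 16 2 11 17 18 9)(5 7 12)(8 13 15)| = 24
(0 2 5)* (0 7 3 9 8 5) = (0 2)(3 9 8 5 7) = [2, 1, 0, 9, 4, 7, 6, 3, 5, 8]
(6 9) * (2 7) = (2 7)(6 9) = [0, 1, 7, 3, 4, 5, 9, 2, 8, 6]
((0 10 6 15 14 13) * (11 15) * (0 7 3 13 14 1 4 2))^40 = (15)(3 13 7) = [0, 1, 2, 13, 4, 5, 6, 3, 8, 9, 10, 11, 12, 7, 14, 15]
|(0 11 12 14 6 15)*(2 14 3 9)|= 9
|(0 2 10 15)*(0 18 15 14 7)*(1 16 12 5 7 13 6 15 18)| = 12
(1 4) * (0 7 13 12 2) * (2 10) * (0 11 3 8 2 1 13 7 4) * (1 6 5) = (0 4 13 12 10 6 5 1)(2 11 3 8) = [4, 0, 11, 8, 13, 1, 5, 7, 2, 9, 6, 3, 10, 12]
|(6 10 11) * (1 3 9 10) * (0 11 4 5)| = 9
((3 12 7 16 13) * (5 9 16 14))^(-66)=(3 16 5 7)(9 14 12 13)=[0, 1, 2, 16, 4, 7, 6, 3, 8, 14, 10, 11, 13, 9, 12, 15, 5]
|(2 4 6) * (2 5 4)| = 3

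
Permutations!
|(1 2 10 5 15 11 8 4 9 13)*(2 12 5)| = 18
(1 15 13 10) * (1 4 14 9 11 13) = (1 15)(4 14 9 11 13 10) = [0, 15, 2, 3, 14, 5, 6, 7, 8, 11, 4, 13, 12, 10, 9, 1]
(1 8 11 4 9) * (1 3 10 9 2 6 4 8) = (2 6 4)(3 10 9)(8 11) = [0, 1, 6, 10, 2, 5, 4, 7, 11, 3, 9, 8]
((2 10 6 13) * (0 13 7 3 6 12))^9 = (0 12 10 2 13) = [12, 1, 13, 3, 4, 5, 6, 7, 8, 9, 2, 11, 10, 0]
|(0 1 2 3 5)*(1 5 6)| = 4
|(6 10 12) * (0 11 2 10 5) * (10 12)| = 6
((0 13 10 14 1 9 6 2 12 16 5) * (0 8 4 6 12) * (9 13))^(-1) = [2, 14, 6, 3, 8, 16, 4, 7, 5, 0, 13, 11, 9, 1, 10, 15, 12] = (0 2 6 4 8 5 16 12 9)(1 14 10 13)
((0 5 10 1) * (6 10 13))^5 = (0 1 10 6 13 5) = [1, 10, 2, 3, 4, 0, 13, 7, 8, 9, 6, 11, 12, 5]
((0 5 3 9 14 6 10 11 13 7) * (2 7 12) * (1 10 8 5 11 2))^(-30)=(14)(0 13 1 2)(7 11 12 10)=[13, 2, 0, 3, 4, 5, 6, 11, 8, 9, 7, 12, 10, 1, 14]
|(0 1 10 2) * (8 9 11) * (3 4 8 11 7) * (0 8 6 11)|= 11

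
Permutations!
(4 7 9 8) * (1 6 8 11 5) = (1 6 8 4 7 9 11 5) = [0, 6, 2, 3, 7, 1, 8, 9, 4, 11, 10, 5]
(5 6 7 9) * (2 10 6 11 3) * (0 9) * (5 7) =(0 9 7)(2 10 6 5 11 3) =[9, 1, 10, 2, 4, 11, 5, 0, 8, 7, 6, 3]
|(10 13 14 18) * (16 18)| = 5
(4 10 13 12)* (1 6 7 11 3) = (1 6 7 11 3)(4 10 13 12) = [0, 6, 2, 1, 10, 5, 7, 11, 8, 9, 13, 3, 4, 12]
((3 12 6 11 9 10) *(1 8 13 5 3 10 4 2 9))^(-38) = (1 13 3 6)(2 9 4)(5 12 11 8) = [0, 13, 9, 6, 2, 12, 1, 7, 5, 4, 10, 8, 11, 3]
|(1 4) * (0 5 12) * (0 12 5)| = 2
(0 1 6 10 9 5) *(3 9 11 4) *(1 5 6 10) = (0 5)(1 10 11 4 3 9 6) = [5, 10, 2, 9, 3, 0, 1, 7, 8, 6, 11, 4]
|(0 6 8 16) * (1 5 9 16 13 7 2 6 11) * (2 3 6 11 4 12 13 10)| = 15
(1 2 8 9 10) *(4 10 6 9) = (1 2 8 4 10)(6 9) = [0, 2, 8, 3, 10, 5, 9, 7, 4, 6, 1]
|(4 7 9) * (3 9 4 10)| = 6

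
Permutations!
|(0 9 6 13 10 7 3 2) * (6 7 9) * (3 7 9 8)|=7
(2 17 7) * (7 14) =(2 17 14 7) =[0, 1, 17, 3, 4, 5, 6, 2, 8, 9, 10, 11, 12, 13, 7, 15, 16, 14]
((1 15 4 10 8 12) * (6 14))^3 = (1 10)(4 12)(6 14)(8 15) = [0, 10, 2, 3, 12, 5, 14, 7, 15, 9, 1, 11, 4, 13, 6, 8]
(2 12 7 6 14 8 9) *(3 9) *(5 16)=(2 12 7 6 14 8 3 9)(5 16)=[0, 1, 12, 9, 4, 16, 14, 6, 3, 2, 10, 11, 7, 13, 8, 15, 5]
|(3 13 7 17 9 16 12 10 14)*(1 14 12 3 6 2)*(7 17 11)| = 20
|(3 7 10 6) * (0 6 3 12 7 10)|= |(0 6 12 7)(3 10)|= 4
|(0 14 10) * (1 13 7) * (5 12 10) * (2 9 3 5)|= 24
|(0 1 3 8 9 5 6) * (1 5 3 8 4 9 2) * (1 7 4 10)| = |(0 5 6)(1 8 2 7 4 9 3 10)| = 24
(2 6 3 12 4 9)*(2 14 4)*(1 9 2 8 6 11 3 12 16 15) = (1 9 14 4 2 11 3 16 15)(6 12 8) = [0, 9, 11, 16, 2, 5, 12, 7, 6, 14, 10, 3, 8, 13, 4, 1, 15]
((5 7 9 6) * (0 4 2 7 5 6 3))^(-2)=(0 9 2)(3 7 4)=[9, 1, 0, 7, 3, 5, 6, 4, 8, 2]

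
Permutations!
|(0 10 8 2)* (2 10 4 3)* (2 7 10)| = 7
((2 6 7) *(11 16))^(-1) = (2 7 6)(11 16) = [0, 1, 7, 3, 4, 5, 2, 6, 8, 9, 10, 16, 12, 13, 14, 15, 11]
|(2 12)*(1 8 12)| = 4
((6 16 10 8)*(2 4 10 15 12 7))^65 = (2 10 6 15 7 4 8 16 12) = [0, 1, 10, 3, 8, 5, 15, 4, 16, 9, 6, 11, 2, 13, 14, 7, 12]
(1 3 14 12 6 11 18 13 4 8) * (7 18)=(1 3 14 12 6 11 7 18 13 4 8)=[0, 3, 2, 14, 8, 5, 11, 18, 1, 9, 10, 7, 6, 4, 12, 15, 16, 17, 13]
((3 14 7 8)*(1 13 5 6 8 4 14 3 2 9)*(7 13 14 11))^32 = [0, 1, 2, 3, 7, 5, 6, 11, 8, 9, 10, 4, 12, 13, 14] = (14)(4 7 11)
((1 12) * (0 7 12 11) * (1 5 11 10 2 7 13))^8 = [11, 13, 10, 3, 4, 12, 6, 2, 8, 9, 1, 5, 7, 0] = (0 11 5 12 7 2 10 1 13)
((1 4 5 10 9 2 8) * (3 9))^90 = [0, 5, 1, 2, 10, 3, 6, 7, 4, 8, 9] = (1 5 3 2)(4 10 9 8)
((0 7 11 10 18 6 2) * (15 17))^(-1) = (0 2 6 18 10 11 7)(15 17) = [2, 1, 6, 3, 4, 5, 18, 0, 8, 9, 11, 7, 12, 13, 14, 17, 16, 15, 10]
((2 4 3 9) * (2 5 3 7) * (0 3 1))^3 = (0 5 3 1 9) = [5, 9, 2, 1, 4, 3, 6, 7, 8, 0]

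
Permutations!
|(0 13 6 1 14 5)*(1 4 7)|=8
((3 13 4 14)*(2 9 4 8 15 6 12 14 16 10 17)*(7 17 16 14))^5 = [0, 1, 13, 12, 15, 5, 9, 14, 17, 8, 16, 11, 4, 7, 6, 2, 10, 3] = (2 13 7 14 6 9 8 17 3 12 4 15)(10 16)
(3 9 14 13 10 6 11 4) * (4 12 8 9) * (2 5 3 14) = (2 5 3 4 14 13 10 6 11 12 8 9) = [0, 1, 5, 4, 14, 3, 11, 7, 9, 2, 6, 12, 8, 10, 13]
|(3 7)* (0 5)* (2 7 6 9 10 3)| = 4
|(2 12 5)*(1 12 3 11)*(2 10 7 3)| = 7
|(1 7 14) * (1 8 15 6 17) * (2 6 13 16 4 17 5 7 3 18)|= 14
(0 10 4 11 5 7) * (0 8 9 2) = (0 10 4 11 5 7 8 9 2) = [10, 1, 0, 3, 11, 7, 6, 8, 9, 2, 4, 5]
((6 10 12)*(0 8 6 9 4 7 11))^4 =(0 12 11 10 7 6 4 8 9) =[12, 1, 2, 3, 8, 5, 4, 6, 9, 0, 7, 10, 11]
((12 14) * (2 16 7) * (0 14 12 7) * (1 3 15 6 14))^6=[7, 2, 6, 16, 4, 5, 1, 15, 8, 9, 10, 11, 12, 13, 3, 0, 14]=(0 7 15)(1 2 6)(3 16 14)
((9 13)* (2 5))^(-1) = (2 5)(9 13) = [0, 1, 5, 3, 4, 2, 6, 7, 8, 13, 10, 11, 12, 9]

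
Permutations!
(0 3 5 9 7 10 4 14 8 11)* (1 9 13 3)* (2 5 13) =[1, 9, 5, 13, 14, 2, 6, 10, 11, 7, 4, 0, 12, 3, 8] =(0 1 9 7 10 4 14 8 11)(2 5)(3 13)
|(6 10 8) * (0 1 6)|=5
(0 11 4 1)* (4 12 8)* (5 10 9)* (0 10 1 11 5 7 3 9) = [5, 10, 2, 9, 11, 1, 6, 3, 4, 7, 0, 12, 8] = (0 5 1 10)(3 9 7)(4 11 12 8)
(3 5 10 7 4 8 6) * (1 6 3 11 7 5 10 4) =(1 6 11 7)(3 10 5 4 8) =[0, 6, 2, 10, 8, 4, 11, 1, 3, 9, 5, 7]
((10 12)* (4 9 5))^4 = (12)(4 9 5) = [0, 1, 2, 3, 9, 4, 6, 7, 8, 5, 10, 11, 12]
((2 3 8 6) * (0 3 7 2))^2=(0 8)(3 6)=[8, 1, 2, 6, 4, 5, 3, 7, 0]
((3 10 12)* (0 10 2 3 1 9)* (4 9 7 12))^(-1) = (0 9 4 10)(1 12 7)(2 3) = [9, 12, 3, 2, 10, 5, 6, 1, 8, 4, 0, 11, 7]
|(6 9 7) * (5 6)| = 4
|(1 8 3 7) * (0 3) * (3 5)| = |(0 5 3 7 1 8)| = 6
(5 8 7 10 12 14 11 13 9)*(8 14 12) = (5 14 11 13 9)(7 10 8) = [0, 1, 2, 3, 4, 14, 6, 10, 7, 5, 8, 13, 12, 9, 11]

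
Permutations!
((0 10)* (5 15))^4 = (15) = [0, 1, 2, 3, 4, 5, 6, 7, 8, 9, 10, 11, 12, 13, 14, 15]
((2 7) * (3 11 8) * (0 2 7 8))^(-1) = (0 11 3 8 2) = [11, 1, 0, 8, 4, 5, 6, 7, 2, 9, 10, 3]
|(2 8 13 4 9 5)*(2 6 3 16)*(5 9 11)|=|(2 8 13 4 11 5 6 3 16)|=9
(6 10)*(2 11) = (2 11)(6 10) = [0, 1, 11, 3, 4, 5, 10, 7, 8, 9, 6, 2]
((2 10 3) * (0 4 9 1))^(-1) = (0 1 9 4)(2 3 10) = [1, 9, 3, 10, 0, 5, 6, 7, 8, 4, 2]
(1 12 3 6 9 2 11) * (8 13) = (1 12 3 6 9 2 11)(8 13) = [0, 12, 11, 6, 4, 5, 9, 7, 13, 2, 10, 1, 3, 8]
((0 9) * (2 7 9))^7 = (0 9 7 2) = [9, 1, 0, 3, 4, 5, 6, 2, 8, 7]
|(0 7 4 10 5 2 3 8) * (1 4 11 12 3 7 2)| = |(0 2 7 11 12 3 8)(1 4 10 5)| = 28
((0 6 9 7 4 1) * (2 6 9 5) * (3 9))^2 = (0 9 4)(1 3 7)(2 5 6) = [9, 3, 5, 7, 0, 6, 2, 1, 8, 4]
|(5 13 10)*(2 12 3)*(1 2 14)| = 15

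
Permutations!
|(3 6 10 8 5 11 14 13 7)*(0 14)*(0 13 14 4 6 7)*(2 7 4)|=11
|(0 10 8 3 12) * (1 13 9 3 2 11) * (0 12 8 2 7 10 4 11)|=11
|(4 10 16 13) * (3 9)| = 4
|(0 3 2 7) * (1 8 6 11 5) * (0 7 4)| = |(0 3 2 4)(1 8 6 11 5)| = 20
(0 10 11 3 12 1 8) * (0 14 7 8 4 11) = (0 10)(1 4 11 3 12)(7 8 14) = [10, 4, 2, 12, 11, 5, 6, 8, 14, 9, 0, 3, 1, 13, 7]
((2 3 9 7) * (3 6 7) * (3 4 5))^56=(9)(2 7 6)=[0, 1, 7, 3, 4, 5, 2, 6, 8, 9]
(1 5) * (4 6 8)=(1 5)(4 6 8)=[0, 5, 2, 3, 6, 1, 8, 7, 4]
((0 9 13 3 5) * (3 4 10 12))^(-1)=[5, 1, 2, 12, 13, 3, 6, 7, 8, 0, 4, 11, 10, 9]=(0 5 3 12 10 4 13 9)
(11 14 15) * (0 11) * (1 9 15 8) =(0 11 14 8 1 9 15) =[11, 9, 2, 3, 4, 5, 6, 7, 1, 15, 10, 14, 12, 13, 8, 0]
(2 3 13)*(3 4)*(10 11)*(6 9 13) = (2 4 3 6 9 13)(10 11) = [0, 1, 4, 6, 3, 5, 9, 7, 8, 13, 11, 10, 12, 2]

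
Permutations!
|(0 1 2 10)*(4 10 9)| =6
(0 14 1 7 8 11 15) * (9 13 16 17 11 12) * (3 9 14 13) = (0 13 16 17 11 15)(1 7 8 12 14)(3 9) = [13, 7, 2, 9, 4, 5, 6, 8, 12, 3, 10, 15, 14, 16, 1, 0, 17, 11]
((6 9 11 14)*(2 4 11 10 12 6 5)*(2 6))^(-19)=[0, 1, 12, 3, 2, 14, 5, 7, 8, 6, 9, 4, 10, 13, 11]=(2 12 10 9 6 5 14 11 4)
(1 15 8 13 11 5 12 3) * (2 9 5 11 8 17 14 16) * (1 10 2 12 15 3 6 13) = (1 3 10 2 9 5 15 17 14 16 12 6 13 8) = [0, 3, 9, 10, 4, 15, 13, 7, 1, 5, 2, 11, 6, 8, 16, 17, 12, 14]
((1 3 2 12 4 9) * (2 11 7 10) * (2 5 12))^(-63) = [0, 1, 2, 3, 4, 5, 6, 7, 8, 9, 10, 11, 12] = (12)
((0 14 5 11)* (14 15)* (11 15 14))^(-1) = (0 11 15 5 14) = [11, 1, 2, 3, 4, 14, 6, 7, 8, 9, 10, 15, 12, 13, 0, 5]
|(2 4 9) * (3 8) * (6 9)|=4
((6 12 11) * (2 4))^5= [0, 1, 4, 3, 2, 5, 11, 7, 8, 9, 10, 12, 6]= (2 4)(6 11 12)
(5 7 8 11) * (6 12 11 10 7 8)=(5 8 10 7 6 12 11)=[0, 1, 2, 3, 4, 8, 12, 6, 10, 9, 7, 5, 11]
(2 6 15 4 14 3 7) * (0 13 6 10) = [13, 1, 10, 7, 14, 5, 15, 2, 8, 9, 0, 11, 12, 6, 3, 4] = (0 13 6 15 4 14 3 7 2 10)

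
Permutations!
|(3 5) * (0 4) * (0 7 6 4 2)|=|(0 2)(3 5)(4 7 6)|=6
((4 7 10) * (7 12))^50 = (4 7)(10 12) = [0, 1, 2, 3, 7, 5, 6, 4, 8, 9, 12, 11, 10]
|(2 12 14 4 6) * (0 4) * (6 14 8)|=12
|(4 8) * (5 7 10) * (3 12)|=6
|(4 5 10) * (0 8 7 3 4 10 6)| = |(10)(0 8 7 3 4 5 6)| = 7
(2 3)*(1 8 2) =(1 8 2 3) =[0, 8, 3, 1, 4, 5, 6, 7, 2]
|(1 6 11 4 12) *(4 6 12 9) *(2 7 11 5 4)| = |(1 12)(2 7 11 6 5 4 9)| = 14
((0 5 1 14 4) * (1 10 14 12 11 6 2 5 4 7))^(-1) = (0 4)(1 7 14 10 5 2 6 11 12) = [4, 7, 6, 3, 0, 2, 11, 14, 8, 9, 5, 12, 1, 13, 10]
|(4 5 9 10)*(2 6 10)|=|(2 6 10 4 5 9)|=6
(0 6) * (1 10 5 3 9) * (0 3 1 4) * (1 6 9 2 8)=(0 9 4)(1 10 5 6 3 2 8)=[9, 10, 8, 2, 0, 6, 3, 7, 1, 4, 5]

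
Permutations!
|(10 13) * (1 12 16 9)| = 4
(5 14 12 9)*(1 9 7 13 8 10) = (1 9 5 14 12 7 13 8 10) = [0, 9, 2, 3, 4, 14, 6, 13, 10, 5, 1, 11, 7, 8, 12]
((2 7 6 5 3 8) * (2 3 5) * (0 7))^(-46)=(8)(0 6)(2 7)=[6, 1, 7, 3, 4, 5, 0, 2, 8]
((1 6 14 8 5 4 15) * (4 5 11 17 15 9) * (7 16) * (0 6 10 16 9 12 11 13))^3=(0 8 6 13 14)(1 7 12 15 16 4 17 10 9 11)=[8, 7, 2, 3, 17, 5, 13, 12, 6, 11, 9, 1, 15, 14, 0, 16, 4, 10]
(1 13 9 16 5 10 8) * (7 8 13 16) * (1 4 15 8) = (1 16 5 10 13 9 7)(4 15 8) = [0, 16, 2, 3, 15, 10, 6, 1, 4, 7, 13, 11, 12, 9, 14, 8, 5]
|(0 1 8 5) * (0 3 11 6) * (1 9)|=|(0 9 1 8 5 3 11 6)|=8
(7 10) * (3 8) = (3 8)(7 10) = [0, 1, 2, 8, 4, 5, 6, 10, 3, 9, 7]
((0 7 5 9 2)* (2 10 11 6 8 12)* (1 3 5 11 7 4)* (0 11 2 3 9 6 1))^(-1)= [4, 11, 7, 12, 0, 3, 5, 10, 6, 1, 9, 2, 8]= (0 4)(1 11 2 7 10 9)(3 12 8 6 5)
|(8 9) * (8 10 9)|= |(9 10)|= 2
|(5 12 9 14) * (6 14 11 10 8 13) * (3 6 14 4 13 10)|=18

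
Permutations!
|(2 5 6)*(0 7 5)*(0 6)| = 6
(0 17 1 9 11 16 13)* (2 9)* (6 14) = (0 17 1 2 9 11 16 13)(6 14) = [17, 2, 9, 3, 4, 5, 14, 7, 8, 11, 10, 16, 12, 0, 6, 15, 13, 1]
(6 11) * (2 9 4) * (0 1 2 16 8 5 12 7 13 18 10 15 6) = [1, 2, 9, 3, 16, 12, 11, 13, 5, 4, 15, 0, 7, 18, 14, 6, 8, 17, 10] = (0 1 2 9 4 16 8 5 12 7 13 18 10 15 6 11)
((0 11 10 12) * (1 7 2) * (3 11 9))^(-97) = (0 12 10 11 3 9)(1 2 7) = [12, 2, 7, 9, 4, 5, 6, 1, 8, 0, 11, 3, 10]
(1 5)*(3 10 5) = [0, 3, 2, 10, 4, 1, 6, 7, 8, 9, 5] = (1 3 10 5)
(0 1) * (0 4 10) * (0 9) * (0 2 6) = (0 1 4 10 9 2 6) = [1, 4, 6, 3, 10, 5, 0, 7, 8, 2, 9]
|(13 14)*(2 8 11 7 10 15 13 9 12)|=10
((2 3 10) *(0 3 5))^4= [5, 1, 10, 0, 4, 2, 6, 7, 8, 9, 3]= (0 5 2 10 3)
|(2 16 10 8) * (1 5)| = |(1 5)(2 16 10 8)| = 4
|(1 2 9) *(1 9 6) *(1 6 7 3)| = 4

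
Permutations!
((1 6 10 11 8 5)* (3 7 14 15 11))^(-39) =(1 6 10 3 7 14 15 11 8 5) =[0, 6, 2, 7, 4, 1, 10, 14, 5, 9, 3, 8, 12, 13, 15, 11]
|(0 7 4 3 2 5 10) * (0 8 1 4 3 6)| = |(0 7 3 2 5 10 8 1 4 6)| = 10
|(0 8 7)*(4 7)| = 4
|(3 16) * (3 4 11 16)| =|(4 11 16)| =3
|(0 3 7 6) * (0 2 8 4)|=|(0 3 7 6 2 8 4)|=7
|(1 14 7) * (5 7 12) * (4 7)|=|(1 14 12 5 4 7)|=6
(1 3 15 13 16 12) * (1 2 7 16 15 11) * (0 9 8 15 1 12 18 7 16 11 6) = (0 9 8 15 13 1 3 6)(2 16 18 7 11 12) = [9, 3, 16, 6, 4, 5, 0, 11, 15, 8, 10, 12, 2, 1, 14, 13, 18, 17, 7]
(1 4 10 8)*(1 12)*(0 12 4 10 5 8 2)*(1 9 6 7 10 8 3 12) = (0 1 8 4 5 3 12 9 6 7 10 2) = [1, 8, 0, 12, 5, 3, 7, 10, 4, 6, 2, 11, 9]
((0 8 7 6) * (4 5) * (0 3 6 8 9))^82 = (9) = [0, 1, 2, 3, 4, 5, 6, 7, 8, 9]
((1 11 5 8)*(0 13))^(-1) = (0 13)(1 8 5 11) = [13, 8, 2, 3, 4, 11, 6, 7, 5, 9, 10, 1, 12, 0]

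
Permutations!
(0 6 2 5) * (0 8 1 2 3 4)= (0 6 3 4)(1 2 5 8)= [6, 2, 5, 4, 0, 8, 3, 7, 1]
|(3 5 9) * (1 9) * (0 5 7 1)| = |(0 5)(1 9 3 7)| = 4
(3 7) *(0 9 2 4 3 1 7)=(0 9 2 4 3)(1 7)=[9, 7, 4, 0, 3, 5, 6, 1, 8, 2]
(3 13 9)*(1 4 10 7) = (1 4 10 7)(3 13 9) = [0, 4, 2, 13, 10, 5, 6, 1, 8, 3, 7, 11, 12, 9]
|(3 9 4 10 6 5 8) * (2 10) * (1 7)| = |(1 7)(2 10 6 5 8 3 9 4)| = 8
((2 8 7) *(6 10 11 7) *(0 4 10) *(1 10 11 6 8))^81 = (0 4 11 7 2 1 10 6) = [4, 10, 1, 3, 11, 5, 0, 2, 8, 9, 6, 7]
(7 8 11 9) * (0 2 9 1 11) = [2, 11, 9, 3, 4, 5, 6, 8, 0, 7, 10, 1] = (0 2 9 7 8)(1 11)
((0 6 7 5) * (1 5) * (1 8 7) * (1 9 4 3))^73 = (0 4 5 9 1 6 3)(7 8) = [4, 6, 2, 0, 5, 9, 3, 8, 7, 1]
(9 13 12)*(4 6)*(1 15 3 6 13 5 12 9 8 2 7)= (1 15 3 6 4 13 9 5 12 8 2 7)= [0, 15, 7, 6, 13, 12, 4, 1, 2, 5, 10, 11, 8, 9, 14, 3]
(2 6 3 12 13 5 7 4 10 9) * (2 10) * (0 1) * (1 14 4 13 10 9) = (0 14 4 2 6 3 12 10 1)(5 7 13) = [14, 0, 6, 12, 2, 7, 3, 13, 8, 9, 1, 11, 10, 5, 4]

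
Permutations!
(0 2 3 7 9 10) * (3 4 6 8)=(0 2 4 6 8 3 7 9 10)=[2, 1, 4, 7, 6, 5, 8, 9, 3, 10, 0]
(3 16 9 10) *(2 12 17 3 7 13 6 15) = (2 12 17 3 16 9 10 7 13 6 15) = [0, 1, 12, 16, 4, 5, 15, 13, 8, 10, 7, 11, 17, 6, 14, 2, 9, 3]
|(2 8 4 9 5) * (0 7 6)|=15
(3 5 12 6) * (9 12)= [0, 1, 2, 5, 4, 9, 3, 7, 8, 12, 10, 11, 6]= (3 5 9 12 6)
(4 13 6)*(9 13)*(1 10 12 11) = (1 10 12 11)(4 9 13 6) = [0, 10, 2, 3, 9, 5, 4, 7, 8, 13, 12, 1, 11, 6]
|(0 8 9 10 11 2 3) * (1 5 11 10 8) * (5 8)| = 8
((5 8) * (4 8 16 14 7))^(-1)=(4 7 14 16 5 8)=[0, 1, 2, 3, 7, 8, 6, 14, 4, 9, 10, 11, 12, 13, 16, 15, 5]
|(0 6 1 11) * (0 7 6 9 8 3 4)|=|(0 9 8 3 4)(1 11 7 6)|=20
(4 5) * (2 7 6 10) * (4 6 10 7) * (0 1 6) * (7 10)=(0 1 6 10 2 4 5)=[1, 6, 4, 3, 5, 0, 10, 7, 8, 9, 2]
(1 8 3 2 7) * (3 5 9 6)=(1 8 5 9 6 3 2 7)=[0, 8, 7, 2, 4, 9, 3, 1, 5, 6]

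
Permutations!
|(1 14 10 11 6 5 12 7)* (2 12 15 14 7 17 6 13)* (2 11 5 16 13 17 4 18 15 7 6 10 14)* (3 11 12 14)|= |(1 6 16 13 12 4 18 15 2 14 3 11 17 10 5 7)|= 16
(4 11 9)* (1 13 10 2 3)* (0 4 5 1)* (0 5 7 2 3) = (0 4 11 9 7 2)(1 13 10 3 5) = [4, 13, 0, 5, 11, 1, 6, 2, 8, 7, 3, 9, 12, 10]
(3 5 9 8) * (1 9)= [0, 9, 2, 5, 4, 1, 6, 7, 3, 8]= (1 9 8 3 5)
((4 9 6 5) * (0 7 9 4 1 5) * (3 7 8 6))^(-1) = (0 6 8)(1 5)(3 9 7) = [6, 5, 2, 9, 4, 1, 8, 3, 0, 7]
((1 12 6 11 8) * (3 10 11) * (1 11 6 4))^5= [0, 4, 2, 6, 12, 5, 10, 7, 11, 9, 3, 8, 1]= (1 4 12)(3 6 10)(8 11)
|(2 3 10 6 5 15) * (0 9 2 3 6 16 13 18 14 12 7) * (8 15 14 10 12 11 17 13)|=|(0 9 2 6 5 14 11 17 13 18 10 16 8 15 3 12 7)|=17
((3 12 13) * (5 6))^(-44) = [0, 1, 2, 12, 4, 5, 6, 7, 8, 9, 10, 11, 13, 3] = (3 12 13)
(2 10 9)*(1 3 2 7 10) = (1 3 2)(7 10 9) = [0, 3, 1, 2, 4, 5, 6, 10, 8, 7, 9]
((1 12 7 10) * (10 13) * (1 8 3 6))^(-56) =(13) =[0, 1, 2, 3, 4, 5, 6, 7, 8, 9, 10, 11, 12, 13]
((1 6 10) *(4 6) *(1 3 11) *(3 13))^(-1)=[0, 11, 2, 13, 1, 5, 4, 7, 8, 9, 6, 3, 12, 10]=(1 11 3 13 10 6 4)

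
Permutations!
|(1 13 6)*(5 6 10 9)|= 6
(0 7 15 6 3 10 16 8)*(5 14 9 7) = (0 5 14 9 7 15 6 3 10 16 8) = [5, 1, 2, 10, 4, 14, 3, 15, 0, 7, 16, 11, 12, 13, 9, 6, 8]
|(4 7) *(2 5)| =2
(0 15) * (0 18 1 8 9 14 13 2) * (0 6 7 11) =[15, 8, 6, 3, 4, 5, 7, 11, 9, 14, 10, 0, 12, 2, 13, 18, 16, 17, 1] =(0 15 18 1 8 9 14 13 2 6 7 11)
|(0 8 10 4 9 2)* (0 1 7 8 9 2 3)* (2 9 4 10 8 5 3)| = |(10)(0 4 9 2 1 7 5 3)| = 8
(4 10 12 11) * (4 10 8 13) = (4 8 13)(10 12 11) = [0, 1, 2, 3, 8, 5, 6, 7, 13, 9, 12, 10, 11, 4]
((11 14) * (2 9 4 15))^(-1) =(2 15 4 9)(11 14) =[0, 1, 15, 3, 9, 5, 6, 7, 8, 2, 10, 14, 12, 13, 11, 4]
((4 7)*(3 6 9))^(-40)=(3 9 6)=[0, 1, 2, 9, 4, 5, 3, 7, 8, 6]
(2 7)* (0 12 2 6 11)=(0 12 2 7 6 11)=[12, 1, 7, 3, 4, 5, 11, 6, 8, 9, 10, 0, 2]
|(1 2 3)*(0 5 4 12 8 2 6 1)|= |(0 5 4 12 8 2 3)(1 6)|= 14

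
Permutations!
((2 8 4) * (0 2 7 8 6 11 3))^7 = (0 6 3 2 11)(4 7 8) = [6, 1, 11, 2, 7, 5, 3, 8, 4, 9, 10, 0]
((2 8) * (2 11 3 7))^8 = (2 3 8 7 11) = [0, 1, 3, 8, 4, 5, 6, 11, 7, 9, 10, 2]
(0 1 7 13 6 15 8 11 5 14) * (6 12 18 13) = [1, 7, 2, 3, 4, 14, 15, 6, 11, 9, 10, 5, 18, 12, 0, 8, 16, 17, 13] = (0 1 7 6 15 8 11 5 14)(12 18 13)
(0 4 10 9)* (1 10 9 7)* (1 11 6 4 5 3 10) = [5, 1, 2, 10, 9, 3, 4, 11, 8, 0, 7, 6] = (0 5 3 10 7 11 6 4 9)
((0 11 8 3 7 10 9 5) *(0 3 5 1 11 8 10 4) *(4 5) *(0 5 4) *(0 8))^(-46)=(1 10)(3 4)(5 7)(9 11)=[0, 10, 2, 4, 3, 7, 6, 5, 8, 11, 1, 9]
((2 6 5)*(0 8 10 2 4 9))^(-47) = (0 8 10 2 6 5 4 9) = [8, 1, 6, 3, 9, 4, 5, 7, 10, 0, 2]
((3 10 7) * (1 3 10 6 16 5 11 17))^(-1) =(1 17 11 5 16 6 3)(7 10) =[0, 17, 2, 1, 4, 16, 3, 10, 8, 9, 7, 5, 12, 13, 14, 15, 6, 11]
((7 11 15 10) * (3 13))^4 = (15) = [0, 1, 2, 3, 4, 5, 6, 7, 8, 9, 10, 11, 12, 13, 14, 15]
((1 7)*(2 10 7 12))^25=[0, 1, 2, 3, 4, 5, 6, 7, 8, 9, 10, 11, 12]=(12)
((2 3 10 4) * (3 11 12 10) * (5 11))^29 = (2 4 10 12 11 5) = [0, 1, 4, 3, 10, 2, 6, 7, 8, 9, 12, 5, 11]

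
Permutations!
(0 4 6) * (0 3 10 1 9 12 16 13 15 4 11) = [11, 9, 2, 10, 6, 5, 3, 7, 8, 12, 1, 0, 16, 15, 14, 4, 13] = (0 11)(1 9 12 16 13 15 4 6 3 10)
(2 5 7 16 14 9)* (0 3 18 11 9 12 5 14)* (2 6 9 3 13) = (0 13 2 14 12 5 7 16)(3 18 11)(6 9) = [13, 1, 14, 18, 4, 7, 9, 16, 8, 6, 10, 3, 5, 2, 12, 15, 0, 17, 11]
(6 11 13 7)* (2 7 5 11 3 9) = [0, 1, 7, 9, 4, 11, 3, 6, 8, 2, 10, 13, 12, 5] = (2 7 6 3 9)(5 11 13)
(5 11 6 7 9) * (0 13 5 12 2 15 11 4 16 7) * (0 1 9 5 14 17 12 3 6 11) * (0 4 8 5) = [13, 9, 15, 6, 16, 8, 1, 0, 5, 3, 10, 11, 2, 14, 17, 4, 7, 12] = (0 13 14 17 12 2 15 4 16 7)(1 9 3 6)(5 8)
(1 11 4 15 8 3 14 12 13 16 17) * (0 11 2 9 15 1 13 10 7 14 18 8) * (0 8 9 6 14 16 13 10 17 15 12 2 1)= (0 11 4)(2 6 14)(3 18 9 12 17 10 7 16 15 8)= [11, 1, 6, 18, 0, 5, 14, 16, 3, 12, 7, 4, 17, 13, 2, 8, 15, 10, 9]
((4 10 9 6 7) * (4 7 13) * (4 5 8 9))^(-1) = (4 10)(5 13 6 9 8) = [0, 1, 2, 3, 10, 13, 9, 7, 5, 8, 4, 11, 12, 6]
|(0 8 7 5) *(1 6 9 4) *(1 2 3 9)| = 4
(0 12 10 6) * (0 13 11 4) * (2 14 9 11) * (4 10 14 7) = (0 12 14 9 11 10 6 13 2 7 4) = [12, 1, 7, 3, 0, 5, 13, 4, 8, 11, 6, 10, 14, 2, 9]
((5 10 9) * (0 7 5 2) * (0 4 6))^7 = (0 6 4 2 9 10 5 7) = [6, 1, 9, 3, 2, 7, 4, 0, 8, 10, 5]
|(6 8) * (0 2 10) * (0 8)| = |(0 2 10 8 6)| = 5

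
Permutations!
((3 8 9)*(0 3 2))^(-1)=(0 2 9 8 3)=[2, 1, 9, 0, 4, 5, 6, 7, 3, 8]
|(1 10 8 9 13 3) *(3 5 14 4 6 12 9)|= |(1 10 8 3)(4 6 12 9 13 5 14)|= 28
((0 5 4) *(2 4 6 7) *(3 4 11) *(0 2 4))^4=[4, 1, 5, 7, 0, 2, 11, 3, 8, 9, 10, 6]=(0 4)(2 5)(3 7)(6 11)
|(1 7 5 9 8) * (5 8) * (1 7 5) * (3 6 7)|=12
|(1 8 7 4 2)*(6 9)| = 10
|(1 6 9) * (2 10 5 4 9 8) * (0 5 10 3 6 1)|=4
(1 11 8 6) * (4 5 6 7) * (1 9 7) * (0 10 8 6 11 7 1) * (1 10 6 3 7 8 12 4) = [6, 8, 2, 7, 5, 11, 9, 1, 0, 10, 12, 3, 4] = (0 6 9 10 12 4 5 11 3 7 1 8)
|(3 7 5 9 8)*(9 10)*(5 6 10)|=|(3 7 6 10 9 8)|=6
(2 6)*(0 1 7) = (0 1 7)(2 6) = [1, 7, 6, 3, 4, 5, 2, 0]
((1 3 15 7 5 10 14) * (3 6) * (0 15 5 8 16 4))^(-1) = (0 4 16 8 7 15)(1 14 10 5 3 6) = [4, 14, 2, 6, 16, 3, 1, 15, 7, 9, 5, 11, 12, 13, 10, 0, 8]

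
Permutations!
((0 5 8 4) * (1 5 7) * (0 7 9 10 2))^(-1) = (0 2 10 9)(1 7 4 8 5) = [2, 7, 10, 3, 8, 1, 6, 4, 5, 0, 9]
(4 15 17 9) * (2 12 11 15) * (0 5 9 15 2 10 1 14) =(0 5 9 4 10 1 14)(2 12 11)(15 17) =[5, 14, 12, 3, 10, 9, 6, 7, 8, 4, 1, 2, 11, 13, 0, 17, 16, 15]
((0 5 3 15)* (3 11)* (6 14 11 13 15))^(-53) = (0 15 13 5)(3 11 14 6) = [15, 1, 2, 11, 4, 0, 3, 7, 8, 9, 10, 14, 12, 5, 6, 13]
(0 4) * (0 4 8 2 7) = (0 8 2 7) = [8, 1, 7, 3, 4, 5, 6, 0, 2]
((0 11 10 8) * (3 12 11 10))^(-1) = (0 8 10)(3 11 12) = [8, 1, 2, 11, 4, 5, 6, 7, 10, 9, 0, 12, 3]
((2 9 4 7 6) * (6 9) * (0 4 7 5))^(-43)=(0 5 4)(2 6)(7 9)=[5, 1, 6, 3, 0, 4, 2, 9, 8, 7]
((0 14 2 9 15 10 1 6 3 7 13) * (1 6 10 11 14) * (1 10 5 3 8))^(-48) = (0 3 8)(1 10 7)(2 15 14 9 11)(5 6 13) = [3, 10, 15, 8, 4, 6, 13, 1, 0, 11, 7, 2, 12, 5, 9, 14]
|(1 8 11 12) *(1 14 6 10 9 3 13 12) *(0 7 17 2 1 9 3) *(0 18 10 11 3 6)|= 10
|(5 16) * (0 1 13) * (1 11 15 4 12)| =14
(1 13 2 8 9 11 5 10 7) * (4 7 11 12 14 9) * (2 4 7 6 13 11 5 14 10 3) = [0, 11, 8, 2, 6, 3, 13, 1, 7, 12, 5, 14, 10, 4, 9] = (1 11 14 9 12 10 5 3 2 8 7)(4 6 13)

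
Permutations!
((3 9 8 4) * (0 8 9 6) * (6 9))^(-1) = (0 6 9 3 4 8) = [6, 1, 2, 4, 8, 5, 9, 7, 0, 3]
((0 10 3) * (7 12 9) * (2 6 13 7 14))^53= (0 3 10)(2 12 6 9 13 14 7)= [3, 1, 12, 10, 4, 5, 9, 2, 8, 13, 0, 11, 6, 14, 7]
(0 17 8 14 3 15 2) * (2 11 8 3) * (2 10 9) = (0 17 3 15 11 8 14 10 9 2) = [17, 1, 0, 15, 4, 5, 6, 7, 14, 2, 9, 8, 12, 13, 10, 11, 16, 3]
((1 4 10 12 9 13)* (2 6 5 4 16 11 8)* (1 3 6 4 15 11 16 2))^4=(16)(1 12 6 8 10 3 11 4 13 15 2 9 5)=[0, 12, 9, 11, 13, 1, 8, 7, 10, 5, 3, 4, 6, 15, 14, 2, 16]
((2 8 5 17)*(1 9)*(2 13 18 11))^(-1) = (1 9)(2 11 18 13 17 5 8) = [0, 9, 11, 3, 4, 8, 6, 7, 2, 1, 10, 18, 12, 17, 14, 15, 16, 5, 13]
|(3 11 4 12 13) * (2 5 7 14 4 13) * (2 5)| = |(3 11 13)(4 12 5 7 14)| = 15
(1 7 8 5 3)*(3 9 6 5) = [0, 7, 2, 1, 4, 9, 5, 8, 3, 6] = (1 7 8 3)(5 9 6)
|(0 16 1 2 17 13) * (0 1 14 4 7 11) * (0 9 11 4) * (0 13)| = 14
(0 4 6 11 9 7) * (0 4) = (4 6 11 9 7) = [0, 1, 2, 3, 6, 5, 11, 4, 8, 7, 10, 9]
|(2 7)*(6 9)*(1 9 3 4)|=10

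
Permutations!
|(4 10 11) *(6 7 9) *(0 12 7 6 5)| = 15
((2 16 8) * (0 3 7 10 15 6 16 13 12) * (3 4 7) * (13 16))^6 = [13, 1, 2, 3, 12, 5, 10, 0, 8, 9, 4, 11, 6, 15, 14, 7, 16] = (16)(0 13 15 7)(4 12 6 10)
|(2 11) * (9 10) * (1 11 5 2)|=|(1 11)(2 5)(9 10)|=2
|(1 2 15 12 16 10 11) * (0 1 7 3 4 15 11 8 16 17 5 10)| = |(0 1 2 11 7 3 4 15 12 17 5 10 8 16)| = 14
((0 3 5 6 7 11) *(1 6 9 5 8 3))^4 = (0 11 7 6 1) = [11, 0, 2, 3, 4, 5, 1, 6, 8, 9, 10, 7]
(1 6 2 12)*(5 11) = [0, 6, 12, 3, 4, 11, 2, 7, 8, 9, 10, 5, 1] = (1 6 2 12)(5 11)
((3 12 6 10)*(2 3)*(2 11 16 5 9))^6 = (2 16 6)(3 5 10)(9 11 12) = [0, 1, 16, 5, 4, 10, 2, 7, 8, 11, 3, 12, 9, 13, 14, 15, 6]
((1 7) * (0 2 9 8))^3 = (0 8 9 2)(1 7) = [8, 7, 0, 3, 4, 5, 6, 1, 9, 2]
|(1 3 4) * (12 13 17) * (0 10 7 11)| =|(0 10 7 11)(1 3 4)(12 13 17)| =12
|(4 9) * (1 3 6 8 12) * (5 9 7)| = 20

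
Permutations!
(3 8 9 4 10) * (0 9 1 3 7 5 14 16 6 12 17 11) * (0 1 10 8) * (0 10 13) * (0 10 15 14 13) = (0 9 4 8)(1 3 15 14 16 6 12 17 11)(5 13 10 7) = [9, 3, 2, 15, 8, 13, 12, 5, 0, 4, 7, 1, 17, 10, 16, 14, 6, 11]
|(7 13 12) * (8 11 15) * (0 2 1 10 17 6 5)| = |(0 2 1 10 17 6 5)(7 13 12)(8 11 15)| = 21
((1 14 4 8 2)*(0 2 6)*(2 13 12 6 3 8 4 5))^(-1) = [6, 2, 5, 8, 4, 14, 12, 7, 3, 9, 10, 11, 13, 0, 1] = (0 6 12 13)(1 2 5 14)(3 8)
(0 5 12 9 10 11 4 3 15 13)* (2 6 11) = (0 5 12 9 10 2 6 11 4 3 15 13) = [5, 1, 6, 15, 3, 12, 11, 7, 8, 10, 2, 4, 9, 0, 14, 13]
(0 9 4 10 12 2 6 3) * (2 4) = (0 9 2 6 3)(4 10 12) = [9, 1, 6, 0, 10, 5, 3, 7, 8, 2, 12, 11, 4]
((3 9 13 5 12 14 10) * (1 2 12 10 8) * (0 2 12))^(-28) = (14)(3 13 10 9 5) = [0, 1, 2, 13, 4, 3, 6, 7, 8, 5, 9, 11, 12, 10, 14]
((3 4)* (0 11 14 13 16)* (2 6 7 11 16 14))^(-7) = (0 16)(2 6 7 11)(3 4)(13 14) = [16, 1, 6, 4, 3, 5, 7, 11, 8, 9, 10, 2, 12, 14, 13, 15, 0]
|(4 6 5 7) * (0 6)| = |(0 6 5 7 4)| = 5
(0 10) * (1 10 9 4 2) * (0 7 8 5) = (0 9 4 2 1 10 7 8 5) = [9, 10, 1, 3, 2, 0, 6, 8, 5, 4, 7]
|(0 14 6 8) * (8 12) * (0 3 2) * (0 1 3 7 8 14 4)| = |(0 4)(1 3 2)(6 12 14)(7 8)| = 6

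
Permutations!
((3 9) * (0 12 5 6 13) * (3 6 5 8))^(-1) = [13, 1, 2, 8, 4, 5, 9, 7, 12, 3, 10, 11, 0, 6] = (0 13 6 9 3 8 12)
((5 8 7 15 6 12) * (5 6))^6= (5 7)(8 15)= [0, 1, 2, 3, 4, 7, 6, 5, 15, 9, 10, 11, 12, 13, 14, 8]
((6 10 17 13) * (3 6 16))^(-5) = [0, 1, 2, 6, 4, 5, 10, 7, 8, 9, 17, 11, 12, 16, 14, 15, 3, 13] = (3 6 10 17 13 16)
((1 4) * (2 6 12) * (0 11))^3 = (12)(0 11)(1 4) = [11, 4, 2, 3, 1, 5, 6, 7, 8, 9, 10, 0, 12]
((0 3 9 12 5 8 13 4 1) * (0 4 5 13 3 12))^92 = [12, 1, 2, 9, 4, 8, 6, 7, 3, 0, 10, 11, 13, 5] = (0 12 13 5 8 3 9)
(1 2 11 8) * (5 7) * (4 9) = (1 2 11 8)(4 9)(5 7) = [0, 2, 11, 3, 9, 7, 6, 5, 1, 4, 10, 8]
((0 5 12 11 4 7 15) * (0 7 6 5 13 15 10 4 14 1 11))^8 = (0 12 5 6 4 10 7 15 13)(1 14 11) = [12, 14, 2, 3, 10, 6, 4, 15, 8, 9, 7, 1, 5, 0, 11, 13]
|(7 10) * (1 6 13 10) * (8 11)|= 10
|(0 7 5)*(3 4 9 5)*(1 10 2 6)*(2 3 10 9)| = |(0 7 10 3 4 2 6 1 9 5)| = 10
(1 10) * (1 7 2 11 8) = (1 10 7 2 11 8) = [0, 10, 11, 3, 4, 5, 6, 2, 1, 9, 7, 8]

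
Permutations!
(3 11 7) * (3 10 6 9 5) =(3 11 7 10 6 9 5) =[0, 1, 2, 11, 4, 3, 9, 10, 8, 5, 6, 7]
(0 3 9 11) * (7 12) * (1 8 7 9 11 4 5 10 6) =(0 3 11)(1 8 7 12 9 4 5 10 6) =[3, 8, 2, 11, 5, 10, 1, 12, 7, 4, 6, 0, 9]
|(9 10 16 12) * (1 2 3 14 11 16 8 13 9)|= |(1 2 3 14 11 16 12)(8 13 9 10)|= 28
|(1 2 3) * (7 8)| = 6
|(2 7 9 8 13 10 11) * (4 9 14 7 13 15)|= 4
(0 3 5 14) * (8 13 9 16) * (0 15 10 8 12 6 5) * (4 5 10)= (0 3)(4 5 14 15)(6 10 8 13 9 16 12)= [3, 1, 2, 0, 5, 14, 10, 7, 13, 16, 8, 11, 6, 9, 15, 4, 12]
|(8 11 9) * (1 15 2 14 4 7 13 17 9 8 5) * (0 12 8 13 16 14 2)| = |(0 12 8 11 13 17 9 5 1 15)(4 7 16 14)| = 20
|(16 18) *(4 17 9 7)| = 4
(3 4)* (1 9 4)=(1 9 4 3)=[0, 9, 2, 1, 3, 5, 6, 7, 8, 4]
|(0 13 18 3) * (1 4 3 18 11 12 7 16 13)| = 20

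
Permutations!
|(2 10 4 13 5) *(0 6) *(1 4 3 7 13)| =6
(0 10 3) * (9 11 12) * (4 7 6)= [10, 1, 2, 0, 7, 5, 4, 6, 8, 11, 3, 12, 9]= (0 10 3)(4 7 6)(9 11 12)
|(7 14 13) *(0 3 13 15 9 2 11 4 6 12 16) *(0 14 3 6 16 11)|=|(0 6 12 11 4 16 14 15 9 2)(3 13 7)|=30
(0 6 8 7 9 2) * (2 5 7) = [6, 1, 0, 3, 4, 7, 8, 9, 2, 5] = (0 6 8 2)(5 7 9)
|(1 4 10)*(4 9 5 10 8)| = 4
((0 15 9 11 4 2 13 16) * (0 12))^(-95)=(0 4 12 11 16 9 13 15 2)=[4, 1, 0, 3, 12, 5, 6, 7, 8, 13, 10, 16, 11, 15, 14, 2, 9]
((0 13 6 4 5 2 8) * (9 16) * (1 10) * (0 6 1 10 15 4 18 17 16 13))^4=(1 2 17)(4 6 9)(5 18 13)(8 16 15)=[0, 2, 17, 3, 6, 18, 9, 7, 16, 4, 10, 11, 12, 5, 14, 8, 15, 1, 13]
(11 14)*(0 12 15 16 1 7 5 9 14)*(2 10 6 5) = (0 12 15 16 1 7 2 10 6 5 9 14 11) = [12, 7, 10, 3, 4, 9, 5, 2, 8, 14, 6, 0, 15, 13, 11, 16, 1]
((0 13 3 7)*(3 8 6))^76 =(0 3 8)(6 13 7) =[3, 1, 2, 8, 4, 5, 13, 6, 0, 9, 10, 11, 12, 7]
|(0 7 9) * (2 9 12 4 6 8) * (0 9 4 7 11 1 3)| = |(0 11 1 3)(2 4 6 8)(7 12)| = 4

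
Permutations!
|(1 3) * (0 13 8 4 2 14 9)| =|(0 13 8 4 2 14 9)(1 3)| =14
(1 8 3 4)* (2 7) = (1 8 3 4)(2 7) = [0, 8, 7, 4, 1, 5, 6, 2, 3]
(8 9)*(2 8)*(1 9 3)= (1 9 2 8 3)= [0, 9, 8, 1, 4, 5, 6, 7, 3, 2]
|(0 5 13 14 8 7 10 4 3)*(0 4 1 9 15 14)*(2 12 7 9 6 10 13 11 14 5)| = 30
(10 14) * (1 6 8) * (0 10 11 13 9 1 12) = [10, 6, 2, 3, 4, 5, 8, 7, 12, 1, 14, 13, 0, 9, 11] = (0 10 14 11 13 9 1 6 8 12)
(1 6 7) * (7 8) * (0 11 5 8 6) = (0 11 5 8 7 1) = [11, 0, 2, 3, 4, 8, 6, 1, 7, 9, 10, 5]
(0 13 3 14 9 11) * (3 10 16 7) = [13, 1, 2, 14, 4, 5, 6, 3, 8, 11, 16, 0, 12, 10, 9, 15, 7] = (0 13 10 16 7 3 14 9 11)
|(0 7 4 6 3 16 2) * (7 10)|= 8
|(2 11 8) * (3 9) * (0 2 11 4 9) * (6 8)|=15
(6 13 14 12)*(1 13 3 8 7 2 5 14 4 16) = (1 13 4 16)(2 5 14 12 6 3 8 7) = [0, 13, 5, 8, 16, 14, 3, 2, 7, 9, 10, 11, 6, 4, 12, 15, 1]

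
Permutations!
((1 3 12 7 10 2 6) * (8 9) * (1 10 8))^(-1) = (1 9 8 7 12 3)(2 10 6) = [0, 9, 10, 1, 4, 5, 2, 12, 7, 8, 6, 11, 3]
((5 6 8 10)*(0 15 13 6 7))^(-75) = (0 10 13 7 8 15 5 6) = [10, 1, 2, 3, 4, 6, 0, 8, 15, 9, 13, 11, 12, 7, 14, 5]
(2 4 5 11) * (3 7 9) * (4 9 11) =(2 9 3 7 11)(4 5) =[0, 1, 9, 7, 5, 4, 6, 11, 8, 3, 10, 2]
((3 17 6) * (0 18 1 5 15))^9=(0 15 5 1 18)=[15, 18, 2, 3, 4, 1, 6, 7, 8, 9, 10, 11, 12, 13, 14, 5, 16, 17, 0]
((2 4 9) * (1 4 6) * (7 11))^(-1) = (1 6 2 9 4)(7 11) = [0, 6, 9, 3, 1, 5, 2, 11, 8, 4, 10, 7]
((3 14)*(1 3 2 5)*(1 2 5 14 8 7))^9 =(14)(1 3 8 7) =[0, 3, 2, 8, 4, 5, 6, 1, 7, 9, 10, 11, 12, 13, 14]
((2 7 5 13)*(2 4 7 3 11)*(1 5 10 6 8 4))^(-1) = (1 13 5)(2 11 3)(4 8 6 10 7) = [0, 13, 11, 2, 8, 1, 10, 4, 6, 9, 7, 3, 12, 5]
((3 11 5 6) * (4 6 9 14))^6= (3 6 4 14 9 5 11)= [0, 1, 2, 6, 14, 11, 4, 7, 8, 5, 10, 3, 12, 13, 9]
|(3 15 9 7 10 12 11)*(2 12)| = 8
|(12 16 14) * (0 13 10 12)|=|(0 13 10 12 16 14)|=6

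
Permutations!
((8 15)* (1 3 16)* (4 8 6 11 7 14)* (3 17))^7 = (1 16 3 17) = [0, 16, 2, 17, 4, 5, 6, 7, 8, 9, 10, 11, 12, 13, 14, 15, 3, 1]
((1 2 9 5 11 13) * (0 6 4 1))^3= (0 1 5)(2 11 6)(4 9 13)= [1, 5, 11, 3, 9, 0, 2, 7, 8, 13, 10, 6, 12, 4]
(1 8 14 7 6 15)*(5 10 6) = (1 8 14 7 5 10 6 15) = [0, 8, 2, 3, 4, 10, 15, 5, 14, 9, 6, 11, 12, 13, 7, 1]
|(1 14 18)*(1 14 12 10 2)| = |(1 12 10 2)(14 18)| = 4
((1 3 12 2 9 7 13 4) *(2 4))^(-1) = (1 4 12 3)(2 13 7 9) = [0, 4, 13, 1, 12, 5, 6, 9, 8, 2, 10, 11, 3, 7]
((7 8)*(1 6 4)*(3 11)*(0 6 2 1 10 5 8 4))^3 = [6, 2, 1, 11, 8, 4, 0, 5, 10, 9, 7, 3] = (0 6)(1 2)(3 11)(4 8 10 7 5)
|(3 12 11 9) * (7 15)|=4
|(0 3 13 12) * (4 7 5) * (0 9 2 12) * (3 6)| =|(0 6 3 13)(2 12 9)(4 7 5)| =12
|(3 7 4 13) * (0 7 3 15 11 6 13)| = 12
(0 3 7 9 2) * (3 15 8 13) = (0 15 8 13 3 7 9 2) = [15, 1, 0, 7, 4, 5, 6, 9, 13, 2, 10, 11, 12, 3, 14, 8]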